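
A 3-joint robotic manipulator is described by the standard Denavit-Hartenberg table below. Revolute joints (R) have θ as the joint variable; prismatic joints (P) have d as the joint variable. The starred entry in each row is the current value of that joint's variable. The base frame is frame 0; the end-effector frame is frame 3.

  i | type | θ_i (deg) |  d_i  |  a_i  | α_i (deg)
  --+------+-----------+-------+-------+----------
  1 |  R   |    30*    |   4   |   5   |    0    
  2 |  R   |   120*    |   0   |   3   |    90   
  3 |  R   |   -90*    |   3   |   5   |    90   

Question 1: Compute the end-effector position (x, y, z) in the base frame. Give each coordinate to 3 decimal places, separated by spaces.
after link 1: o_1 = (4.3301, 2.5000, 4.0000)
after link 2: o_2 = (1.7321, 4.0000, 4.0000)
after link 3: o_3 = (3.2321, 6.5981, -1.0000)

3.232 6.598 -1.000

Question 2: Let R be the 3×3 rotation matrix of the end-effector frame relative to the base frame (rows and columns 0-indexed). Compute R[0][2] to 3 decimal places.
End-effector z-axis (col 2 of R) = (0.8660,-0.5000,-0.0000)
R[0][2] = 0.8660

0.866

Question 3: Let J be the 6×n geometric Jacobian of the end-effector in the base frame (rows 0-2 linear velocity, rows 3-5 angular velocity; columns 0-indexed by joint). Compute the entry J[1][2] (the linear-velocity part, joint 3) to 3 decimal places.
2.500

axis z_2 = (0.5000,0.8660,0.0000); lever o_n−o_2 = (1.5000,2.5981,-5.0000)
cross product → J_v[:, 2] = (-4.3301,2.5000,0.0000)
J_ω[:, 2] = z_2
entry J[1][2] = 2.5000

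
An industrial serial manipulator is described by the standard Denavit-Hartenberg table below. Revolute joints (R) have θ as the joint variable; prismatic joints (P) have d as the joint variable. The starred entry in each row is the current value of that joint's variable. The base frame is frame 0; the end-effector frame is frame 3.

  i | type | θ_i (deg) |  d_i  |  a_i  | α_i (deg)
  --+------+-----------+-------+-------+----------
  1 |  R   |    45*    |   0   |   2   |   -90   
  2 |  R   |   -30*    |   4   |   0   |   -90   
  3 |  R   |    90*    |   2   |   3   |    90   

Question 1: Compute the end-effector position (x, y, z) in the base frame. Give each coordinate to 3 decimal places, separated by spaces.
1.414 2.828 -1.732

after link 1: o_1 = (1.4142, 1.4142, 0.0000)
after link 2: o_2 = (-1.4142, 4.2426, 0.0000)
after link 3: o_3 = (1.4142, 2.8284, -1.7321)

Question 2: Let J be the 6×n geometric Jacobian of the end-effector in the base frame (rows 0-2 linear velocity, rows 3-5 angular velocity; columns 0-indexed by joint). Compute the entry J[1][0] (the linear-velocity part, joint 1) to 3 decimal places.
axis z_0 = ẑ; lever o_n−o_0 = (1.4142,2.8284,-1.7321)
cross product → J_v[:, 0] = (-2.8284,1.4142,0.0000)
J_ω[:, 0] = z_0
entry J[1][0] = 1.4142

1.414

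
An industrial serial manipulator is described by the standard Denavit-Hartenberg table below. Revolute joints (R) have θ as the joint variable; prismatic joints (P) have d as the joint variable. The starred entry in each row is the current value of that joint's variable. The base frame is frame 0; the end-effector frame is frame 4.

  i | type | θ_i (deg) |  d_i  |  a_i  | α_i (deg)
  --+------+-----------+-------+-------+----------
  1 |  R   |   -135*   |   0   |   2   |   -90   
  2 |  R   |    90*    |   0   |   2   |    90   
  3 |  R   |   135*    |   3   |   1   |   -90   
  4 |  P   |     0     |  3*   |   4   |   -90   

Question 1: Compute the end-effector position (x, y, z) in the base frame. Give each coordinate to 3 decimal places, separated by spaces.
-2.536 -4.536 3.657

after link 1: o_1 = (-1.4142, -1.4142, 0.0000)
after link 2: o_2 = (-1.4142, -1.4142, -2.0000)
after link 3: o_3 = (-3.0355, -4.0355, -1.2929)
after link 4: o_4 = (-2.5355, -4.5355, 3.6569)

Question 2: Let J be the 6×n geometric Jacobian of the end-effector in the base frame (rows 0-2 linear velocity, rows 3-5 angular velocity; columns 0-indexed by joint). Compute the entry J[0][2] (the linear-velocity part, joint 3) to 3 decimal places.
axis z_2 = (-0.7071,-0.7071,0.0000); lever o_n−o_2 = (-1.1213,-3.1213,5.6569)
cross product → J_v[:, 2] = (-4.0000,4.0000,1.4142)
J_ω[:, 2] = z_2
entry J[0][2] = -4.0000

-4.000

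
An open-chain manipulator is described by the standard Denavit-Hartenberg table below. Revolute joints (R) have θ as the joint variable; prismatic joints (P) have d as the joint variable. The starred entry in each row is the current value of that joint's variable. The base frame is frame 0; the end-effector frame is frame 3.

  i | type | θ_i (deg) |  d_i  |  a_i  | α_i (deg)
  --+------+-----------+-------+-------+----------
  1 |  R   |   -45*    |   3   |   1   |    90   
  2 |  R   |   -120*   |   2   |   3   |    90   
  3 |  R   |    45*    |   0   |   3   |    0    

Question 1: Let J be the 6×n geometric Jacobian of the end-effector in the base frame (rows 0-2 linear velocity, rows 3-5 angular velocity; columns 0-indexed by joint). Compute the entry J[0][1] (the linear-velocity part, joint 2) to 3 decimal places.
axis z_1 = (-0.7071,-0.7071,0.0000); lever o_n−o_1 = (-4.7249,-1.1036,-4.4352)
cross product → J_v[:, 1] = (3.1362,-3.1362,-2.5607)
J_ω[:, 1] = z_1
entry J[0][1] = 3.1362

3.136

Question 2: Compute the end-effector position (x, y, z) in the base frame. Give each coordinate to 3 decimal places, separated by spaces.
after link 1: o_1 = (0.7071, -0.7071, 3.0000)
after link 2: o_2 = (-1.7678, -1.0607, 0.4019)
after link 3: o_3 = (-4.0178, -1.8107, -1.4352)

-4.018 -1.811 -1.435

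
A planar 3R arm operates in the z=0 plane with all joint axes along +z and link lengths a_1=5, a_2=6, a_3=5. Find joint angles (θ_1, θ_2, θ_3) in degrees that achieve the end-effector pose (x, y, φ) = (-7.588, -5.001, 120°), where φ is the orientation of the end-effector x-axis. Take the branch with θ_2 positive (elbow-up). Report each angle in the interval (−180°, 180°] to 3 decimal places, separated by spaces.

wrist centre = target − a_3·(cos φ, sin φ) = (-5.0880, -9.3311)
cos θ_2 = (112.9577−5²−6²)/(2·5·6) = 0.8660; θ_2 = 30.0073° (elbow-up)
β = atan2(-9.3311,-5.0880) = -118.6024°; ψ = atan2(3.0007,10.1958) = 16.3994°
θ_1 = β − ψ = -135.0018°
θ_3 = φ − θ_1 − θ_2 = -135.0055° (wrapped to (-180°,180°])

-135.002 30.007 -135.006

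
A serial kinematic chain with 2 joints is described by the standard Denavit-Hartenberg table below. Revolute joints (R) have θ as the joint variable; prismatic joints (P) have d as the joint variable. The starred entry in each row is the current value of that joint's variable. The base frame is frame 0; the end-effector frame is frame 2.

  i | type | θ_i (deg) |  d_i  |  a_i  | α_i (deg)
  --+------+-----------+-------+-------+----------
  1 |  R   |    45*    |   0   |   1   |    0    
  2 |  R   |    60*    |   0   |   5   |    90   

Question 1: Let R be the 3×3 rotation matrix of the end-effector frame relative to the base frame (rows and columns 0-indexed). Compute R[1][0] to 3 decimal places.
0.966

End-effector x-axis (col 0 of R) = (-0.2588,0.9659,0.0000)
R[1][0] = 0.9659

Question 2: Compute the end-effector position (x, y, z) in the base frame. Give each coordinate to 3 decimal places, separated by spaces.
after link 1: o_1 = (0.7071, 0.7071, 0.0000)
after link 2: o_2 = (-0.5870, 5.5367, 0.0000)

-0.587 5.537 0.000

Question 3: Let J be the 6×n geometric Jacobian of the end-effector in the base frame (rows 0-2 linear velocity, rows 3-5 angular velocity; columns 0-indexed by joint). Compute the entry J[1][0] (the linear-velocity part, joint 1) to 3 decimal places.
axis z_0 = ẑ; lever o_n−o_0 = (-0.5870,5.5367,0.0000)
cross product → J_v[:, 0] = (-5.5367,-0.5870,0.0000)
J_ω[:, 0] = z_0
entry J[1][0] = -0.5870

-0.587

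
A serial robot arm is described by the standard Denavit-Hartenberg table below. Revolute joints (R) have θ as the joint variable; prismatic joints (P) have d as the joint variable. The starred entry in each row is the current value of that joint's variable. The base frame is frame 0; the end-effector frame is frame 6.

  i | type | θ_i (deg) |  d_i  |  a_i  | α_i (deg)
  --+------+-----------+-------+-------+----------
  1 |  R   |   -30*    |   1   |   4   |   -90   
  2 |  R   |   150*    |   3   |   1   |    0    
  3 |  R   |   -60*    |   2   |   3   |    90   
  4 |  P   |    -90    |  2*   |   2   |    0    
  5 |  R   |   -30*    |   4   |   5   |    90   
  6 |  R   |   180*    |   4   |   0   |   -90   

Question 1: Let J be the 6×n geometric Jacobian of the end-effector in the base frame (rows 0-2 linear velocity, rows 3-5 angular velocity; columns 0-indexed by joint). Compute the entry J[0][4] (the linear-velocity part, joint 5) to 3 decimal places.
axis z_4 = (0.8660,-0.5000,-0.0000); lever o_n−o_4 = (2.2990,-4.0179,5.9641)
cross product → J_v[:, 4] = (-2.9821,-5.1651,-2.3301)
J_ω[:, 4] = z_4
entry J[0][4] = -2.9821

-2.982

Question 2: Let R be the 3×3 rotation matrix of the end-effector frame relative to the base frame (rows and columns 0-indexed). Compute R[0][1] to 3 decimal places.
-0.250

End-effector y-axis (col 1 of R) = (-0.2500,-0.4330,-0.8660)
R[0][1] = -0.2500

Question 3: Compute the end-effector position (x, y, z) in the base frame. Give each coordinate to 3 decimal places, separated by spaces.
8.245 -3.987 3.464

after link 1: o_1 = (3.4641, -2.0000, 1.0000)
after link 2: o_2 = (4.2141, 1.0311, 0.5000)
after link 3: o_3 = (5.2141, 2.7631, -2.5000)
after link 4: o_4 = (5.9462, 0.0311, -2.5000)
after link 5: o_5 = (7.2452, -5.7189, -0.0000)
after link 6: o_6 = (8.2452, -3.9869, 3.4641)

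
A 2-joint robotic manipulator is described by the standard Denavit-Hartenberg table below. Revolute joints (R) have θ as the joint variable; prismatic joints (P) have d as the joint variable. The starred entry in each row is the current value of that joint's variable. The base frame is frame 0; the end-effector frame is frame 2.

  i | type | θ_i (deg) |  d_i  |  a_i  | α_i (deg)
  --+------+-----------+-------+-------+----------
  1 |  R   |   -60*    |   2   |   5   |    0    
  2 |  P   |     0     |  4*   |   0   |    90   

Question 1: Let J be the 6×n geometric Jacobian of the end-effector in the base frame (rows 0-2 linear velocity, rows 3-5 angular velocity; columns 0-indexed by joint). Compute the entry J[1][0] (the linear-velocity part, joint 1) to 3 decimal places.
2.500

axis z_0 = ẑ; lever o_n−o_0 = (2.5000,-4.3301,6.0000)
cross product → J_v[:, 0] = (4.3301,2.5000,-0.0000)
J_ω[:, 0] = z_0
entry J[1][0] = 2.5000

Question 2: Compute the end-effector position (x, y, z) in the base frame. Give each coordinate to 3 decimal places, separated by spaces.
2.500 -4.330 6.000

after link 1: o_1 = (2.5000, -4.3301, 2.0000)
after link 2: o_2 = (2.5000, -4.3301, 6.0000)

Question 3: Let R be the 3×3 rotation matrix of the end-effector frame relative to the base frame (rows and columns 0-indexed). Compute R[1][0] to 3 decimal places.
-0.866

End-effector x-axis (col 0 of R) = (0.5000,-0.8660,0.0000)
R[1][0] = -0.8660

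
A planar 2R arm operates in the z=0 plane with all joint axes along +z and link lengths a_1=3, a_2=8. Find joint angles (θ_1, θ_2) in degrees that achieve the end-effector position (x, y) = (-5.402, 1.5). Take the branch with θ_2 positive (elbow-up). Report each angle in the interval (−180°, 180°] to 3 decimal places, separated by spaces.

30.003 149.998

cos θ_2 = (31.4316−3²−8²)/(2·3·8) = -0.8660; θ_2 = 149.9980° (elbow-up)
β = atan2(1.5000,-5.4020) = 164.4814°; ψ = atan2(4.0002,-3.9281) = 134.4784°
θ_1 = β − ψ = 30.0029°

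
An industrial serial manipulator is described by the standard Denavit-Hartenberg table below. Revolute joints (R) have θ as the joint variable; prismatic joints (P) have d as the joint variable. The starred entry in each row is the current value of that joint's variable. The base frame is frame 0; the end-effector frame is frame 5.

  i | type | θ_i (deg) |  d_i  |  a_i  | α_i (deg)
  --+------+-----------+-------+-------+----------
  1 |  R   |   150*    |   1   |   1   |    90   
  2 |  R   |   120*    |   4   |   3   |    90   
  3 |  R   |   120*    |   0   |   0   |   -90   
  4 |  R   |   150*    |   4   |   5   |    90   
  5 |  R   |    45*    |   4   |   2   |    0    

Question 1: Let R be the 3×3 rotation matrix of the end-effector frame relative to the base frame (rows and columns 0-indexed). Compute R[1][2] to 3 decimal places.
0.062

End-effector z-axis (col 2 of R) = (0.7578,0.0625,-0.6495)
R[1][2] = 0.0625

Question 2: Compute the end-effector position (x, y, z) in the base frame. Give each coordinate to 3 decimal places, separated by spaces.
after link 1: o_1 = (-0.8660, 0.5000, 1.0000)
after link 2: o_2 = (2.4330, 3.2141, 3.5981)
after link 3: o_3 = (2.4330, 3.2141, 3.5981)
after link 4: o_4 = (0.8705, -2.5233, 1.2231)
after link 5: o_5 = (3.2829, -3.9573, -2.2589)

3.283 -3.957 -2.259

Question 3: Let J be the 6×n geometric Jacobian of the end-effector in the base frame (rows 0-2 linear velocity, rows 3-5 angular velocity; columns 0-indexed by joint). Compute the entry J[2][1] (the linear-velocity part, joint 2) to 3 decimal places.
axis z_1 = (0.5000,0.8660,0.0000); lever o_n−o_1 = (4.1489,-4.4573,-3.2589)
cross product → J_v[:, 1] = (-2.8223,1.6294,-5.8217)
J_ω[:, 1] = z_1
entry J[2][1] = -5.8217

-5.822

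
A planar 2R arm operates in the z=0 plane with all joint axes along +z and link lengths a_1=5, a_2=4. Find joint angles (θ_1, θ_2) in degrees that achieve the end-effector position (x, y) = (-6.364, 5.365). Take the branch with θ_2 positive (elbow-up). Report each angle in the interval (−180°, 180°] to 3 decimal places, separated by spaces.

120.003 45.001

cos θ_2 = (69.2837−5²−4²)/(2·5·4) = 0.7071; θ_2 = 45.0011° (elbow-up)
β = atan2(5.3650,-6.3640) = 139.8683°; ψ = atan2(2.8285,7.8284) = 19.8654°
θ_1 = β − ψ = 120.0030°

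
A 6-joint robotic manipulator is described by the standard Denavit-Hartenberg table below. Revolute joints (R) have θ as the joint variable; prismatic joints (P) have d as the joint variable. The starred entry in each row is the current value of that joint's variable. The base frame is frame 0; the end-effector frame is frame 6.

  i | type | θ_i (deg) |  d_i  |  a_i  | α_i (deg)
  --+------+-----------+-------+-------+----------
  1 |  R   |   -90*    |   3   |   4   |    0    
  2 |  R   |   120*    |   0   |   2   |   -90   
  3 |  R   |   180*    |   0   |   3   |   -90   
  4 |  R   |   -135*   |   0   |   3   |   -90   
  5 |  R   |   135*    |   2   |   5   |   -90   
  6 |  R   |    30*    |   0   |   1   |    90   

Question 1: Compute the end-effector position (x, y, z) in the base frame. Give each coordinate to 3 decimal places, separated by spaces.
-2.612 -5.221 -1.148

after link 1: o_1 = (0.0000, -4.0000, 3.0000)
after link 2: o_2 = (1.7321, -3.0000, 3.0000)
after link 3: o_3 = (-0.8660, -4.5000, 3.0000)
after link 4: o_4 = (-0.0896, -1.6022, 3.0000)
after link 5: o_5 = (-2.9365, -4.4996, -0.5355)
after link 6: o_6 = (-2.6120, -5.2206, -1.1479)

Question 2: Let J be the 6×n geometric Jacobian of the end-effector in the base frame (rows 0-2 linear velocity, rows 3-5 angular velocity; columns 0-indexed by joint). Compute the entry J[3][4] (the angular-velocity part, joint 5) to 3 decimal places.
-0.966

axis z_4 = (-0.9659,0.2588,-0.0000); lever o_n−o_4 = (-2.5224,-3.6183,-4.1479)
cross product → J_v[:, 4] = (-1.0736,-4.0066,4.1479)
J_ω[:, 4] = z_4
entry J[3][4] = -0.9659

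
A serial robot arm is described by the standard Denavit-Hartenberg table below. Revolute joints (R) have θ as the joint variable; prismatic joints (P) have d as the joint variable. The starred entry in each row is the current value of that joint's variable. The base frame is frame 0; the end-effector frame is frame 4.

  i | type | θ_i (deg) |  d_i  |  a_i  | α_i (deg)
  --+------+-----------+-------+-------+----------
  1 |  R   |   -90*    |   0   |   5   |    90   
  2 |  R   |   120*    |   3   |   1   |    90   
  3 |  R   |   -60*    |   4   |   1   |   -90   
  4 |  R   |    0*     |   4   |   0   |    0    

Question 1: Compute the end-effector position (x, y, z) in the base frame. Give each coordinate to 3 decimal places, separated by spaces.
after link 1: o_1 = (0.0000, -5.0000, 0.0000)
after link 2: o_2 = (-3.0000, -4.5000, 0.8660)
after link 3: o_3 = (-2.1340, -7.7141, 3.2990)
after link 4: o_4 = (-4.1340, -5.9821, 6.2990)

-4.134 -5.982 6.299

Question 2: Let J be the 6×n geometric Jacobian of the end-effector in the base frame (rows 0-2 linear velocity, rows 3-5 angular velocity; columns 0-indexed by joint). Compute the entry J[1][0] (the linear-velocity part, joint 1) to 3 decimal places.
axis z_0 = ẑ; lever o_n−o_0 = (-4.1340,-5.9821,6.2990)
cross product → J_v[:, 0] = (5.9821,-4.1340,0.0000)
J_ω[:, 0] = z_0
entry J[1][0] = -4.1340

-4.134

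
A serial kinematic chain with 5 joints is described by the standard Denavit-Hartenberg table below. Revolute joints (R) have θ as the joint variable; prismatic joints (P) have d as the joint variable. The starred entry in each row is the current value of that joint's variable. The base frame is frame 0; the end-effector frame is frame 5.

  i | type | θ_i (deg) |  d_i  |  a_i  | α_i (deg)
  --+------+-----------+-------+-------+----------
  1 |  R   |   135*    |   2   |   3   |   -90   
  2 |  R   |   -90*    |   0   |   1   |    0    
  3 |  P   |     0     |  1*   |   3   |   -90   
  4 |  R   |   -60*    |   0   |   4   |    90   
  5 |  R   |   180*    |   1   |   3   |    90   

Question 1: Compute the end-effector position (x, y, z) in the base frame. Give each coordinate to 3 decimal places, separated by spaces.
after link 1: o_1 = (-2.1213, 2.1213, 2.0000)
after link 2: o_2 = (-2.1213, 2.1213, 3.0000)
after link 3: o_3 = (-2.8284, 1.4142, 6.0000)
after link 4: o_4 = (-5.2779, -1.0353, 8.0000)
after link 5: o_5 = (-3.7944, 0.4483, 5.6340)

-3.794 0.448 5.634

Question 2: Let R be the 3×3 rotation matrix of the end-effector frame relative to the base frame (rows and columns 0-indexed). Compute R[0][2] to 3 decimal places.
End-effector z-axis (col 2 of R) = (-0.7071,0.7071,0.0000)
R[0][2] = -0.7071

-0.707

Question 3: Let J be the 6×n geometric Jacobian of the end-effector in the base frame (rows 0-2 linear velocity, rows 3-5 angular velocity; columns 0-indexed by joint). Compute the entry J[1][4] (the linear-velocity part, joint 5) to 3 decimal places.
-2.121

axis z_4 = (-0.3536,-0.3536,-0.8660); lever o_n−o_4 = (1.4836,1.4836,-2.3660)
cross product → J_v[:, 4] = (2.1213,-2.1213,-0.0000)
J_ω[:, 4] = z_4
entry J[1][4] = -2.1213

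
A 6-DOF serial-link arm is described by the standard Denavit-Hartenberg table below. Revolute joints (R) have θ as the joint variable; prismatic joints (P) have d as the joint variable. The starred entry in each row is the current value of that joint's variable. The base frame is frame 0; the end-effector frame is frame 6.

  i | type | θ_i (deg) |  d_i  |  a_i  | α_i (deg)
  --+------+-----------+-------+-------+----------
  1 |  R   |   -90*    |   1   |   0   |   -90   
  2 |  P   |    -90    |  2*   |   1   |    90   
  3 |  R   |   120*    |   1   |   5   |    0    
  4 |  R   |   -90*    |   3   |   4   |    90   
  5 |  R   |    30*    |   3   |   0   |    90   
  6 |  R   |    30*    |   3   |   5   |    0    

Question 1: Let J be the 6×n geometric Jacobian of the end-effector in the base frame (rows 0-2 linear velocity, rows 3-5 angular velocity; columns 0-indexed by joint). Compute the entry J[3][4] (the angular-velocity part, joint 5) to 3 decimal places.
-0.866

axis z_4 = (-0.8660,0.0000,0.5000); lever o_n−o_4 = (-2.1381,-0.4330,7.2966)
cross product → J_v[:, 4] = (0.2165,5.2500,0.3750)
J_ω[:, 4] = z_4
entry J[3][4] = -0.8660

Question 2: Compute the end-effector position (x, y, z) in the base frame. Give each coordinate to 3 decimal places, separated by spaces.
after link 1: o_1 = (0.0000, 0.0000, 1.0000)
after link 2: o_2 = (2.0000, 0.0000, 2.0000)
after link 3: o_3 = (6.3301, 1.0000, -0.5000)
after link 4: o_4 = (8.3301, 4.0000, 2.9641)
after link 5: o_5 = (5.7321, 4.0000, 4.4641)
after link 6: o_6 = (6.1920, 3.5670, 10.2607)

6.192 3.567 10.261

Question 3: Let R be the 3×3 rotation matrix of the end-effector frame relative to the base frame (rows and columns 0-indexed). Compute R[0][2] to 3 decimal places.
End-effector z-axis (col 2 of R) = (0.2500,-0.8660,0.4330)
R[0][2] = 0.2500

0.250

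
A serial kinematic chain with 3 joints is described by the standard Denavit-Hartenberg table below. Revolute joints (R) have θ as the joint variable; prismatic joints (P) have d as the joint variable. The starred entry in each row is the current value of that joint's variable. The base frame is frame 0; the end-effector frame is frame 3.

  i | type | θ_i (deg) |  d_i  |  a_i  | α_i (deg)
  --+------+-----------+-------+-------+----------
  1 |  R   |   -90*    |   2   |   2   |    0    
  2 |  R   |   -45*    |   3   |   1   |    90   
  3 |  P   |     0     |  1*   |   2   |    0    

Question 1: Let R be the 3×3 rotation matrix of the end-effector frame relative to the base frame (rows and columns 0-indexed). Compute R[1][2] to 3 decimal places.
End-effector z-axis (col 2 of R) = (-0.7071,0.7071,0.0000)
R[1][2] = 0.7071

0.707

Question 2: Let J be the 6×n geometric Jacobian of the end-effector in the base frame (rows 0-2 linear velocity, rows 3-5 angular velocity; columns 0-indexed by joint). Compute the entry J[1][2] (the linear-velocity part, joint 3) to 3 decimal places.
prismatic axis z_2 = (-0.7071,0.7071,0.0000)
J_v[:, 2] = z_2; J_ω[:, 2] = (0,0,0)
entry J[1][2] = 0.7071

0.707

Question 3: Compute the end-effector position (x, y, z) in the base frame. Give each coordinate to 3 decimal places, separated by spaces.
after link 1: o_1 = (0.0000, -2.0000, 2.0000)
after link 2: o_2 = (-0.7071, -2.7071, 5.0000)
after link 3: o_3 = (-2.8284, -3.4142, 5.0000)

-2.828 -3.414 5.000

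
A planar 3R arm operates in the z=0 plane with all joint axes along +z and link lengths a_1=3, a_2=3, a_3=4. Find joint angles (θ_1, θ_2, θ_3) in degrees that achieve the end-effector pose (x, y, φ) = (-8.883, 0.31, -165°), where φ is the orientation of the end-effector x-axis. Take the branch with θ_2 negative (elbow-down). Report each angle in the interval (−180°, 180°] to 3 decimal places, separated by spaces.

-165.010 -59.989 59.998

wrist centre = target − a_3·(cos φ, sin φ) = (-5.0193, 1.3453)
cos θ_2 = (27.0031−3²−3²)/(2·3·3) = 0.5002; θ_2 = -59.9886° (elbow-down)
β = atan2(1.3453,-5.0193) = 164.9962°; ψ = atan2(-2.5978,4.5005) = -29.9943°
θ_1 = β − ψ = 194.9905°
θ_3 = φ − θ_1 − θ_2 = 59.9981° (wrapped to (-180°,180°])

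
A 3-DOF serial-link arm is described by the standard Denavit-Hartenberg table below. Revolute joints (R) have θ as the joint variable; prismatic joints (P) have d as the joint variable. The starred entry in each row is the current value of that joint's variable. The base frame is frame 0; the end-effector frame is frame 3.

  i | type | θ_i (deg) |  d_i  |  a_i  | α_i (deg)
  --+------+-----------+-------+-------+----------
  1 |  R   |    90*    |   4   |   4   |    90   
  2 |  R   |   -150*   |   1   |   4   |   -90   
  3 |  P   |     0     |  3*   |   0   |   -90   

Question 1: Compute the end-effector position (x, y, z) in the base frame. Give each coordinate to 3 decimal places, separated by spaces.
1.000 2.036 -0.598

after link 1: o_1 = (0.0000, 4.0000, 4.0000)
after link 2: o_2 = (1.0000, 0.5359, 2.0000)
after link 3: o_3 = (1.0000, 2.0359, -0.5981)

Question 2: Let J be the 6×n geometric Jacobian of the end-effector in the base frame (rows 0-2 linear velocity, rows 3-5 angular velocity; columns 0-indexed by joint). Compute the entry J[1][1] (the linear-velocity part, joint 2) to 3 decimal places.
axis z_1 = (1.0000,-0.0000,0.0000); lever o_n−o_1 = (1.0000,-1.9641,-4.5981)
cross product → J_v[:, 1] = (0.0000,4.5981,-1.9641)
J_ω[:, 1] = z_1
entry J[1][1] = 4.5981

4.598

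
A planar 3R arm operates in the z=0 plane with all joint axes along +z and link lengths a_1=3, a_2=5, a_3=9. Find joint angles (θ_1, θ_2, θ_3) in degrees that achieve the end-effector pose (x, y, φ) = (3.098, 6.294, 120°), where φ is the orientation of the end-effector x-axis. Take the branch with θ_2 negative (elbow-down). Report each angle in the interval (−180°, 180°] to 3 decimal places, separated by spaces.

7.664 -30.002 142.338

wrist centre = target − a_3·(cos φ, sin φ) = (7.5980, -1.5002)
cos θ_2 = (59.9803−3²−5²)/(2·3·5) = 0.8660; θ_2 = -30.0018° (elbow-down)
β = atan2(-1.5002,7.5980) = -11.1694°; ψ = atan2(-2.5001,7.3300) = -18.8335°
θ_1 = β − ψ = 7.6641°
θ_3 = φ − θ_1 − θ_2 = 142.3377° (wrapped to (-180°,180°])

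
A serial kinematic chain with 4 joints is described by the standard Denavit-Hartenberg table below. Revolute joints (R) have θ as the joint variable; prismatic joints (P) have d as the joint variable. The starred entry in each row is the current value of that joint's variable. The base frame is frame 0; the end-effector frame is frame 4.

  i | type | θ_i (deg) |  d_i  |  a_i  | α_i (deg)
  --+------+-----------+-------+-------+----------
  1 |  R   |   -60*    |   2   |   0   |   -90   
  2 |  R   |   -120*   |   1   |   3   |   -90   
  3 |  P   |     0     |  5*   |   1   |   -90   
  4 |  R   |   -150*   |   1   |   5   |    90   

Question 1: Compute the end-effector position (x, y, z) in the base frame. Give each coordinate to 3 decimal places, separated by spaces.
3.330 -5.768 5.464

after link 1: o_1 = (0.0000, 0.0000, 2.0000)
after link 2: o_2 = (0.1160, 1.7990, 4.5981)
after link 3: o_3 = (2.0311, -1.5179, 7.9641)
after link 4: o_4 = (3.3301, -5.7679, 5.4641)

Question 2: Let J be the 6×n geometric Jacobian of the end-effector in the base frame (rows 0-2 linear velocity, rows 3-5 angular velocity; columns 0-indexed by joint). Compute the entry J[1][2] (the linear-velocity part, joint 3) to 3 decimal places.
-0.750

prismatic axis z_2 = (0.4330,-0.7500,0.5000)
J_v[:, 2] = z_2; J_ω[:, 2] = (0,0,0)
entry J[1][2] = -0.7500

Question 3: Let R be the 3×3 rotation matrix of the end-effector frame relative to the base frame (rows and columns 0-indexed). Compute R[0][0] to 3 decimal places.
0.433

End-effector x-axis (col 0 of R) = (0.4330,-0.7500,-0.5000)
R[0][0] = 0.4330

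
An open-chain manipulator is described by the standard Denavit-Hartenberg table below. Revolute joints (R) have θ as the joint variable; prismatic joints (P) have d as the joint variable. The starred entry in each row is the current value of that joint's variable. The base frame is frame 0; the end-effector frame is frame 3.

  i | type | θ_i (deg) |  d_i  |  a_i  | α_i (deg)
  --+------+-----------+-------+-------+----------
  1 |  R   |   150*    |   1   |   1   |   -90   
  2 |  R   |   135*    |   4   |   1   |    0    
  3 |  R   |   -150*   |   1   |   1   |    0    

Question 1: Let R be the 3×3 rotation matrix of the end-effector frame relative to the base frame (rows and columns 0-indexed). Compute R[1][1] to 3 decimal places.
0.129

End-effector y-axis (col 1 of R) = (-0.2241,0.1294,-0.9659)
R[1][1] = 0.1294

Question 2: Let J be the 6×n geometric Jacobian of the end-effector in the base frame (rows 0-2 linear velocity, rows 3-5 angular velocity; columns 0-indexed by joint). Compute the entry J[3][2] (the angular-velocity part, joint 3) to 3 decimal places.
-0.500

axis z_2 = (-0.5000,-0.8660,0.0000); lever o_n−o_2 = (-1.3365,-0.3831,0.2588)
cross product → J_v[:, 2] = (-0.2241,0.1294,-0.9659)
J_ω[:, 2] = z_2
entry J[3][2] = -0.5000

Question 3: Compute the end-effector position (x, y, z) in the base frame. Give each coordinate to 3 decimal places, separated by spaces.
after link 1: o_1 = (-0.8660, 0.5000, 1.0000)
after link 2: o_2 = (-2.2537, -3.3177, 0.2929)
after link 3: o_3 = (-3.5902, -3.7007, 0.5517)

-3.590 -3.701 0.552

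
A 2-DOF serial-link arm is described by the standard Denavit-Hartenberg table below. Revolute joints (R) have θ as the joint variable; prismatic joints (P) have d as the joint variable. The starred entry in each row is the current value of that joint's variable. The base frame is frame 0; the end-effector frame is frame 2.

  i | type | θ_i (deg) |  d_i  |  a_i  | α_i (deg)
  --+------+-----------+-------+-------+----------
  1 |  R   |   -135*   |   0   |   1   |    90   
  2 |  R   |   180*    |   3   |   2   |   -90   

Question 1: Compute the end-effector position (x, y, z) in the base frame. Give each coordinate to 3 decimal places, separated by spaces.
after link 1: o_1 = (-0.7071, -0.7071, 0.0000)
after link 2: o_2 = (-1.4142, 2.8284, 0.0000)

-1.414 2.828 0.000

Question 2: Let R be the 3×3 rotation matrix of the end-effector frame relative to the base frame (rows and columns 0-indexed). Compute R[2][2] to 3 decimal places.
End-effector z-axis (col 2 of R) = (-0.0000,0.0000,-1.0000)
R[2][2] = -1.0000

-1.000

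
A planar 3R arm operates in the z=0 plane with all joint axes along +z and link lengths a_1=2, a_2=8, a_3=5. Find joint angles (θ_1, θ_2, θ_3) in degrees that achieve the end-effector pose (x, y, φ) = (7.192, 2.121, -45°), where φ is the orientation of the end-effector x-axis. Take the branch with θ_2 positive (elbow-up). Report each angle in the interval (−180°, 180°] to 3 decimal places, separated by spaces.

wrist centre = target − a_3·(cos φ, sin φ) = (3.6565, 5.6565)
cos θ_2 = (45.3661−2²−8²)/(2·2·8) = -0.7073; θ_2 = 135.0164° (elbow-up)
β = atan2(5.6565,3.6565) = 57.1208°; ψ = atan2(5.6552,-3.6585) = 122.8995°
θ_1 = β − ψ = -65.7787°
θ_3 = φ − θ_1 − θ_2 = -114.2376° (wrapped to (-180°,180°])

-65.779 135.016 -114.238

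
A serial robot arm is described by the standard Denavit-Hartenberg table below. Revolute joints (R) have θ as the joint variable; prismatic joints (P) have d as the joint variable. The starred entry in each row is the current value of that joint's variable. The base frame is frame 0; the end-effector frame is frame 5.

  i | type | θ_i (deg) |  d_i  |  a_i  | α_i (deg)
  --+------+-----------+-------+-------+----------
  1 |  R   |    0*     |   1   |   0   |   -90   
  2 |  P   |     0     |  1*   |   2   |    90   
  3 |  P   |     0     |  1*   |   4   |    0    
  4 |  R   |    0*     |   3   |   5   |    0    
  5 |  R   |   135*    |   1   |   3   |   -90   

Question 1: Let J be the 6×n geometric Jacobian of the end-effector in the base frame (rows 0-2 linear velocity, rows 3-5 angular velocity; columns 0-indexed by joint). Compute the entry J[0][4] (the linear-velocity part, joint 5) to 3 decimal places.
axis z_4 = (0.0000,0.0000,1.0000); lever o_n−o_4 = (-2.1213,2.1213,1.0000)
cross product → J_v[:, 4] = (-2.1213,-2.1213,0.0000)
J_ω[:, 4] = z_4
entry J[0][4] = -2.1213

-2.121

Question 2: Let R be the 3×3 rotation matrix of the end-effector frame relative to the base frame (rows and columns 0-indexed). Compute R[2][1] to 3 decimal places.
End-effector y-axis (col 1 of R) = (-0.0000,-0.0000,-1.0000)
R[2][1] = -1.0000

-1.000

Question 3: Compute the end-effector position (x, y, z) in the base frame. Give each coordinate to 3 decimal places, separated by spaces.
8.879 3.121 6.000

after link 1: o_1 = (0.0000, 0.0000, 1.0000)
after link 2: o_2 = (2.0000, 1.0000, 1.0000)
after link 3: o_3 = (6.0000, 1.0000, 2.0000)
after link 4: o_4 = (11.0000, 1.0000, 5.0000)
after link 5: o_5 = (8.8787, 3.1213, 6.0000)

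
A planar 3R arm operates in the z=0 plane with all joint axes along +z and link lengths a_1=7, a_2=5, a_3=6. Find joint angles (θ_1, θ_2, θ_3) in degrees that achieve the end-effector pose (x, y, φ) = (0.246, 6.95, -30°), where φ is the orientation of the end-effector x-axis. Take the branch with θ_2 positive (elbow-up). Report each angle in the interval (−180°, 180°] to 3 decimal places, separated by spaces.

wrist centre = target − a_3·(cos φ, sin φ) = (-4.9502, 9.9500)
cos θ_2 = (123.5065−7²−5²)/(2·7·5) = 0.7072; θ_2 = 44.9895° (elbow-up)
β = atan2(9.9500,-4.9502) = 116.4505°; ψ = atan2(3.5349,10.5362) = 18.5466°
θ_1 = β − ψ = 97.9039°
θ_3 = φ − θ_1 − θ_2 = -172.8934° (wrapped to (-180°,180°])

97.904 44.990 -172.893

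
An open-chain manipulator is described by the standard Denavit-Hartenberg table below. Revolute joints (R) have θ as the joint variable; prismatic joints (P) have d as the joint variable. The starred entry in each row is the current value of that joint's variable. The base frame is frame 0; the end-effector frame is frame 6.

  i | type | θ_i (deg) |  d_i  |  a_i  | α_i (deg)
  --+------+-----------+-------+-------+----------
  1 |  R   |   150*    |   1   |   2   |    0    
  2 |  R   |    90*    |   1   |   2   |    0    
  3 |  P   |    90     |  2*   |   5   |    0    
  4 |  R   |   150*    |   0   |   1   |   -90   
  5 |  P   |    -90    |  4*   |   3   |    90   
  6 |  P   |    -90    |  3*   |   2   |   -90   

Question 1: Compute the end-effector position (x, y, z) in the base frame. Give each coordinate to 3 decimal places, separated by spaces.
0.866 -5.964 7.000

after link 1: o_1 = (-1.7321, 1.0000, 1.0000)
after link 2: o_2 = (-2.7321, -0.7321, 2.0000)
after link 3: o_3 = (1.5981, -3.2321, 4.0000)
after link 4: o_4 = (1.0981, -2.3660, 4.0000)
after link 5: o_5 = (-2.3660, -4.3660, 7.0000)
after link 6: o_6 = (0.8660, -5.9641, 7.0000)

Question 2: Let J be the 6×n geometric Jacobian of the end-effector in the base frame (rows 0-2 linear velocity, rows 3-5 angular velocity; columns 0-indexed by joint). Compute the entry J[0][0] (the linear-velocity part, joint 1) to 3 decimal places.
5.964

axis z_0 = ẑ; lever o_n−o_0 = (0.8660,-5.9641,7.0000)
cross product → J_v[:, 0] = (5.9641,0.8660,-0.0000)
J_ω[:, 0] = z_0
entry J[0][0] = 5.9641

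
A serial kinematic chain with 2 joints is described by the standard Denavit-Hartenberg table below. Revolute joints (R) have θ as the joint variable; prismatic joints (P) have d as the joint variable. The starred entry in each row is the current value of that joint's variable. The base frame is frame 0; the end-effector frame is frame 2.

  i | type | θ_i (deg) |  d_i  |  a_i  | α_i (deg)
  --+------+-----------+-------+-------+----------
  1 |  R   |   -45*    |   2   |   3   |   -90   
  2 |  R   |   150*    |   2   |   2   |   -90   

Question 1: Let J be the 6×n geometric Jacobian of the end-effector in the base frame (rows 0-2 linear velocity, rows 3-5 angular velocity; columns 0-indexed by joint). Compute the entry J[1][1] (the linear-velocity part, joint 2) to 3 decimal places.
0.707

axis z_1 = (0.7071,0.7071,0.0000); lever o_n−o_1 = (0.1895,2.6390,-1.0000)
cross product → J_v[:, 1] = (-0.7071,0.7071,1.7321)
J_ω[:, 1] = z_1
entry J[1][1] = 0.7071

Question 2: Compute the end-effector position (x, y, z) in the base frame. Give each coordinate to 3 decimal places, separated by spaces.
2.311 0.518 1.000

after link 1: o_1 = (2.1213, -2.1213, 2.0000)
after link 2: o_2 = (2.3108, 0.5176, 1.0000)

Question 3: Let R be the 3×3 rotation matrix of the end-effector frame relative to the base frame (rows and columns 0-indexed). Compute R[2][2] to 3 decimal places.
0.866

End-effector z-axis (col 2 of R) = (-0.3536,0.3536,0.8660)
R[2][2] = 0.8660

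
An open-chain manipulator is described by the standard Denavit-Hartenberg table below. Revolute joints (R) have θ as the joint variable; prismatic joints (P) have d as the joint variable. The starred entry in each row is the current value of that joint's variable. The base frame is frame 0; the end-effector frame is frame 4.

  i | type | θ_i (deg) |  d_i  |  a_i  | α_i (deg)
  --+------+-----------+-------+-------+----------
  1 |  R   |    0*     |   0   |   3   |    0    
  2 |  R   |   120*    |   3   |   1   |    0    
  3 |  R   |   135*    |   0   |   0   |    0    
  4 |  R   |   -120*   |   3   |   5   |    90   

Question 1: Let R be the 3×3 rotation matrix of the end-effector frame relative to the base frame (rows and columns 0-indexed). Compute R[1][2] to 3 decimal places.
End-effector z-axis (col 2 of R) = (0.7071,0.7071,0.0000)
R[1][2] = 0.7071

0.707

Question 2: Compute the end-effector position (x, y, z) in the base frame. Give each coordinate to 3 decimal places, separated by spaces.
after link 1: o_1 = (3.0000, 0.0000, 0.0000)
after link 2: o_2 = (2.5000, 0.8660, 3.0000)
after link 3: o_3 = (2.5000, 0.8660, 3.0000)
after link 4: o_4 = (-1.0355, 4.4016, 6.0000)

-1.036 4.402 6.000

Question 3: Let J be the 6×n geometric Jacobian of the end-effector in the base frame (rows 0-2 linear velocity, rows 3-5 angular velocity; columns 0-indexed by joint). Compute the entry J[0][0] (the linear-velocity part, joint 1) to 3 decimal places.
axis z_0 = ẑ; lever o_n−o_0 = (-1.0355,4.4016,6.0000)
cross product → J_v[:, 0] = (-4.4016,-1.0355,0.0000)
J_ω[:, 0] = z_0
entry J[0][0] = -4.4016

-4.402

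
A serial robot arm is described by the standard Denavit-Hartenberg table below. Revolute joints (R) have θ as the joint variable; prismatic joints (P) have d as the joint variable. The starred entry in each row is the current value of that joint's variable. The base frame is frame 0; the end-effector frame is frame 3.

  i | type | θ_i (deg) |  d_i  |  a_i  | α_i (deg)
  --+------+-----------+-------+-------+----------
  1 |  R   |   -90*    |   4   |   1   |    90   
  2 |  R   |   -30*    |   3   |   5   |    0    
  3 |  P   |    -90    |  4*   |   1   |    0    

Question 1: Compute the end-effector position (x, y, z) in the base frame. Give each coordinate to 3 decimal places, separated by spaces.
after link 1: o_1 = (0.0000, -1.0000, 4.0000)
after link 2: o_2 = (-3.0000, -5.3301, 1.5000)
after link 3: o_3 = (-7.0000, -4.8301, 0.6340)

-7.000 -4.830 0.634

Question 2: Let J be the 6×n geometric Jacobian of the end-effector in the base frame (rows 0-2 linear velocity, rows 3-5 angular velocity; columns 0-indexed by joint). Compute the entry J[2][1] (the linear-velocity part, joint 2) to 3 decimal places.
3.830

axis z_1 = (-1.0000,-0.0000,0.0000); lever o_n−o_1 = (-7.0000,-3.8301,-3.3660)
cross product → J_v[:, 1] = (0.0000,-3.3660,3.8301)
J_ω[:, 1] = z_1
entry J[2][1] = 3.8301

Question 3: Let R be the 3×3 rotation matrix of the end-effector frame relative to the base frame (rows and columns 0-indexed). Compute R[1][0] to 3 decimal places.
0.500

End-effector x-axis (col 0 of R) = (-0.0000,0.5000,-0.8660)
R[1][0] = 0.5000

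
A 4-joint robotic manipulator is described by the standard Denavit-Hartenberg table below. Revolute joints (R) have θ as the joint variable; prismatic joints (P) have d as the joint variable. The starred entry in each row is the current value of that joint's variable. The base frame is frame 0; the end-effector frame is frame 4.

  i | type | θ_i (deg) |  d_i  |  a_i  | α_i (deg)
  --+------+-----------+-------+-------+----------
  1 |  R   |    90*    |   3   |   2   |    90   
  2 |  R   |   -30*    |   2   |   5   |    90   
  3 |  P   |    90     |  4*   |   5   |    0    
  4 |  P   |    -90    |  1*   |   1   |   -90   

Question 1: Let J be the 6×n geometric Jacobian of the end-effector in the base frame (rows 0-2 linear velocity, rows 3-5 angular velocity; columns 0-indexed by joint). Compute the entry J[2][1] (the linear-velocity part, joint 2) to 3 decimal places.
axis z_1 = (1.0000,-0.0000,0.0000); lever o_n−o_1 = (7.0000,2.6962,-7.3301)
cross product → J_v[:, 1] = (0.0000,7.3301,2.6962)
J_ω[:, 1] = z_1
entry J[2][1] = 2.6962

2.696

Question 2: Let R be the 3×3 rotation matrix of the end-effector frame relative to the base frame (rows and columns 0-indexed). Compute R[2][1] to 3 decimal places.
End-effector y-axis (col 1 of R) = (-0.0000,0.5000,0.8660)
R[2][1] = 0.8660

0.866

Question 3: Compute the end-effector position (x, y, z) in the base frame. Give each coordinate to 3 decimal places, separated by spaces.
after link 1: o_1 = (0.0000, 2.0000, 3.0000)
after link 2: o_2 = (2.0000, 6.3301, 0.5000)
after link 3: o_3 = (7.0000, 4.3301, -2.9641)
after link 4: o_4 = (7.0000, 4.6962, -4.3301)

7.000 4.696 -4.330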